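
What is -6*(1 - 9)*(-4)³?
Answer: -3072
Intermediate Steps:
-6*(1 - 9)*(-4)³ = -6*(-8)*(-64) = 48*(-64) = -3072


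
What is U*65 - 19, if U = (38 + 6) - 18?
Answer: 1671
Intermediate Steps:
U = 26 (U = 44 - 18 = 26)
U*65 - 19 = 26*65 - 19 = 1690 - 19 = 1671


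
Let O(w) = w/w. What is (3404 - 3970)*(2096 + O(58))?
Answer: -1186902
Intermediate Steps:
O(w) = 1
(3404 - 3970)*(2096 + O(58)) = (3404 - 3970)*(2096 + 1) = -566*2097 = -1186902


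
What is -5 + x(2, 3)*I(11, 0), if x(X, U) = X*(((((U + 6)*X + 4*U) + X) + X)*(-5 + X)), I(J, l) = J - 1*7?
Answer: -821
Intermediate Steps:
I(J, l) = -7 + J (I(J, l) = J - 7 = -7 + J)
x(X, U) = X*(-5 + X)*(2*X + 4*U + X*(6 + U)) (x(X, U) = X*(((((6 + U)*X + 4*U) + X) + X)*(-5 + X)) = X*((((X*(6 + U) + 4*U) + X) + X)*(-5 + X)) = X*((((4*U + X*(6 + U)) + X) + X)*(-5 + X)) = X*(((X + 4*U + X*(6 + U)) + X)*(-5 + X)) = X*((2*X + 4*U + X*(6 + U))*(-5 + X)) = X*((-5 + X)*(2*X + 4*U + X*(6 + U))) = X*(-5 + X)*(2*X + 4*U + X*(6 + U)))
-5 + x(2, 3)*I(11, 0) = -5 + (2*(-40*2 - 20*3 + 8*2**2 + 3*2**2 - 1*3*2))*(-7 + 11) = -5 + (2*(-80 - 60 + 8*4 + 3*4 - 6))*4 = -5 + (2*(-80 - 60 + 32 + 12 - 6))*4 = -5 + (2*(-102))*4 = -5 - 204*4 = -5 - 816 = -821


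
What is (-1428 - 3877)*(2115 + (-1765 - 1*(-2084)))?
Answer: -12912370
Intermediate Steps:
(-1428 - 3877)*(2115 + (-1765 - 1*(-2084))) = -5305*(2115 + (-1765 + 2084)) = -5305*(2115 + 319) = -5305*2434 = -12912370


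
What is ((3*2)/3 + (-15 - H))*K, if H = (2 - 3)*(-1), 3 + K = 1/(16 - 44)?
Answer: 85/2 ≈ 42.500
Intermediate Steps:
K = -85/28 (K = -3 + 1/(16 - 44) = -3 + 1/(-28) = -3 - 1/28 = -85/28 ≈ -3.0357)
H = 1 (H = -1*(-1) = 1)
((3*2)/3 + (-15 - H))*K = ((3*2)/3 + (-15 - 1*1))*(-85/28) = (6*(1/3) + (-15 - 1))*(-85/28) = (2 - 16)*(-85/28) = -14*(-85/28) = 85/2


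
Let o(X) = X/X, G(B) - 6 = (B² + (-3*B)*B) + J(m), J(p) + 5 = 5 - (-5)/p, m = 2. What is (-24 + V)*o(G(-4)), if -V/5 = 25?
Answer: -149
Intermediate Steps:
V = -125 (V = -5*25 = -125)
J(p) = 5/p (J(p) = -5 + (5 - (-5)/p) = -5 + (5 + 5/p) = 5/p)
G(B) = 17/2 - 2*B² (G(B) = 6 + ((B² + (-3*B)*B) + 5/2) = 6 + ((B² - 3*B²) + 5*(½)) = 6 + (-2*B² + 5/2) = 6 + (5/2 - 2*B²) = 17/2 - 2*B²)
o(X) = 1
(-24 + V)*o(G(-4)) = (-24 - 125)*1 = -149*1 = -149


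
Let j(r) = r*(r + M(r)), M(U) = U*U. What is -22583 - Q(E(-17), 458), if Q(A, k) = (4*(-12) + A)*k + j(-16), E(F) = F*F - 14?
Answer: -122709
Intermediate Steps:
M(U) = U**2
j(r) = r*(r + r**2)
E(F) = -14 + F**2 (E(F) = F**2 - 14 = -14 + F**2)
Q(A, k) = -3840 + k*(-48 + A) (Q(A, k) = (4*(-12) + A)*k + (-16)**2*(1 - 16) = (-48 + A)*k + 256*(-15) = k*(-48 + A) - 3840 = -3840 + k*(-48 + A))
-22583 - Q(E(-17), 458) = -22583 - (-3840 - 48*458 + (-14 + (-17)**2)*458) = -22583 - (-3840 - 21984 + (-14 + 289)*458) = -22583 - (-3840 - 21984 + 275*458) = -22583 - (-3840 - 21984 + 125950) = -22583 - 1*100126 = -22583 - 100126 = -122709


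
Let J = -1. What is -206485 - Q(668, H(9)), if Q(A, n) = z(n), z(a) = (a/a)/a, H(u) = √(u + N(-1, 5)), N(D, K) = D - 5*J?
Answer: -206485 - √13/13 ≈ -2.0649e+5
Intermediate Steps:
N(D, K) = 5 + D (N(D, K) = D - 5*(-1) = D + 5 = 5 + D)
H(u) = √(4 + u) (H(u) = √(u + (5 - 1)) = √(u + 4) = √(4 + u))
z(a) = 1/a
Q(A, n) = 1/n
-206485 - Q(668, H(9)) = -206485 - 1/(√(4 + 9)) = -206485 - 1/(√13) = -206485 - √13/13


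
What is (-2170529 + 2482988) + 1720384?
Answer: 2032843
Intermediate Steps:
(-2170529 + 2482988) + 1720384 = 312459 + 1720384 = 2032843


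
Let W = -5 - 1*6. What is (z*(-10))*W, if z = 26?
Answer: 2860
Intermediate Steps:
W = -11 (W = -5 - 6 = -11)
(z*(-10))*W = (26*(-10))*(-11) = -260*(-11) = 2860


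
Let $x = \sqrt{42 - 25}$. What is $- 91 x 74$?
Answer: $- 6734 \sqrt{17} \approx -27765.0$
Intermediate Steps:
$x = \sqrt{17} \approx 4.1231$
$- 91 x 74 = - 91 \sqrt{17} \cdot 74 = - 6734 \sqrt{17}$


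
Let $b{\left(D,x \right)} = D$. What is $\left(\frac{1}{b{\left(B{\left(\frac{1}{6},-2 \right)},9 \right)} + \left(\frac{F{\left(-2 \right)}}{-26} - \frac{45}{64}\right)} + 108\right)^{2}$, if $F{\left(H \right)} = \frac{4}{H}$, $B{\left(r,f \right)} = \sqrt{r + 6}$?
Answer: $\frac{1680723849847735824}{143803770896041} + \frac{897411019554816 \sqrt{222}}{143803770896041} \approx 11781.0$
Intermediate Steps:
$B{\left(r,f \right)} = \sqrt{6 + r}$
$\left(\frac{1}{b{\left(B{\left(\frac{1}{6},-2 \right)},9 \right)} + \left(\frac{F{\left(-2 \right)}}{-26} - \frac{45}{64}\right)} + 108\right)^{2} = \left(\frac{1}{\sqrt{6 + \frac{1}{6}} - \left(\frac{45}{64} - \frac{4 \frac{1}{-2}}{-26}\right)} + 108\right)^{2} = \left(\frac{1}{\sqrt{6 + \frac{1}{6}} - \left(\frac{45}{64} - 4 \left(- \frac{1}{2}\right) \left(- \frac{1}{26}\right)\right)} + 108\right)^{2} = \left(\frac{1}{\sqrt{\frac{37}{6}} - \frac{521}{832}} + 108\right)^{2} = \left(\frac{1}{\frac{\sqrt{222}}{6} + \left(\frac{1}{13} - \frac{45}{64}\right)} + 108\right)^{2} = \left(\frac{1}{\frac{\sqrt{222}}{6} - \frac{521}{832}} + 108\right)^{2} = \left(\frac{1}{- \frac{521}{832} + \frac{\sqrt{222}}{6}} + 108\right)^{2} = \left(108 + \frac{1}{- \frac{521}{832} + \frac{\sqrt{222}}{6}}\right)^{2}$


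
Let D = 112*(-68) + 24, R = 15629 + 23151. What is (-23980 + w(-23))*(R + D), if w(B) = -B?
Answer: -747170916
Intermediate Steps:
R = 38780
D = -7592 (D = -7616 + 24 = -7592)
(-23980 + w(-23))*(R + D) = (-23980 - 1*(-23))*(38780 - 7592) = (-23980 + 23)*31188 = -23957*31188 = -747170916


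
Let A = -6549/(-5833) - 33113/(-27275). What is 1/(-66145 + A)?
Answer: -159095075/10522971963771 ≈ -1.5119e-5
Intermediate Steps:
A = 371772104/159095075 (A = -6549*(-1/5833) - 33113*(-1/27275) = 6549/5833 + 33113/27275 = 371772104/159095075 ≈ 2.3368)
1/(-66145 + A) = 1/(-66145 + 371772104/159095075) = 1/(-10522971963771/159095075) = -159095075/10522971963771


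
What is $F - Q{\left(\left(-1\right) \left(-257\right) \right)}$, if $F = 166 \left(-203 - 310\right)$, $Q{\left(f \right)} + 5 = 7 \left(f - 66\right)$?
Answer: $-86490$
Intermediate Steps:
$Q{\left(f \right)} = -467 + 7 f$ ($Q{\left(f \right)} = -5 + 7 \left(f - 66\right) = -5 + 7 \left(-66 + f\right) = -5 + \left(-462 + 7 f\right) = -467 + 7 f$)
$F = -85158$ ($F = 166 \left(-513\right) = -85158$)
$F - Q{\left(\left(-1\right) \left(-257\right) \right)} = -85158 - \left(-467 + 7 \left(\left(-1\right) \left(-257\right)\right)\right) = -85158 - \left(-467 + 7 \cdot 257\right) = -85158 - \left(-467 + 1799\right) = -85158 - 1332 = -86490$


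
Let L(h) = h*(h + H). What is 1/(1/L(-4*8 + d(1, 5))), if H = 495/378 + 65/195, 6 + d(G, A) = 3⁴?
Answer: 26875/14 ≈ 1919.6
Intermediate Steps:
d(G, A) = 75 (d(G, A) = -6 + 3⁴ = -6 + 81 = 75)
H = 23/14 (H = 495*(1/378) + 65*(1/195) = 55/42 + ⅓ = 23/14 ≈ 1.6429)
L(h) = h*(23/14 + h) (L(h) = h*(h + 23/14) = h*(23/14 + h))
1/(1/L(-4*8 + d(1, 5))) = 1/(1/((-4*8 + 75)*(23 + 14*(-4*8 + 75))/14)) = 1/(1/((-32 + 75)*(23 + 14*(-32 + 75))/14)) = 1/(1/((1/14)*43*(23 + 14*43))) = 1/(1/((1/14)*43*(23 + 602))) = 1/(1/((1/14)*43*625)) = 1/(1/(26875/14)) = 1/(14/26875) = 26875/14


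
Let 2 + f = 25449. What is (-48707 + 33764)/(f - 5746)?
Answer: -4981/6567 ≈ -0.75849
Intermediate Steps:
f = 25447 (f = -2 + 25449 = 25447)
(-48707 + 33764)/(f - 5746) = (-48707 + 33764)/(25447 - 5746) = -14943/19701 = -14943*1/19701 = -4981/6567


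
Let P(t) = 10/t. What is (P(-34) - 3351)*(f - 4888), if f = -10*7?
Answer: 282467176/17 ≈ 1.6616e+7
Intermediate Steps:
f = -70
(P(-34) - 3351)*(f - 4888) = (10/(-34) - 3351)*(-70 - 4888) = (10*(-1/34) - 3351)*(-4958) = (-5/17 - 3351)*(-4958) = -56972/17*(-4958) = 282467176/17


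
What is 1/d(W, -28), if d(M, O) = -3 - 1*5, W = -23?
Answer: -1/8 ≈ -0.12500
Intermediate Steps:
d(M, O) = -8 (d(M, O) = -3 - 5 = -8)
1/d(W, -28) = 1/(-8) = -1/8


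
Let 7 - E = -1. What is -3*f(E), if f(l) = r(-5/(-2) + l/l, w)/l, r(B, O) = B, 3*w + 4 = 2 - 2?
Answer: -21/16 ≈ -1.3125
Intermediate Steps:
E = 8 (E = 7 - 1*(-1) = 7 + 1 = 8)
w = -4/3 (w = -4/3 + (2 - 2)/3 = -4/3 + (⅓)*0 = -4/3 + 0 = -4/3 ≈ -1.3333)
f(l) = 7/(2*l) (f(l) = (-5/(-2) + l/l)/l = (-5*(-½) + 1)/l = (5/2 + 1)/l = 7/(2*l))
-3*f(E) = -21/(2*8) = -3*7/16 = -21/16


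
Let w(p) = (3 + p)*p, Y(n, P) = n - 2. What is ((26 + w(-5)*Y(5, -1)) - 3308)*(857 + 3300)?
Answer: -13518564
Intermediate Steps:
Y(n, P) = -2 + n
w(p) = p*(3 + p)
((26 + w(-5)*Y(5, -1)) - 3308)*(857 + 3300) = ((26 + (-5*(3 - 5))*(-2 + 5)) - 3308)*(857 + 3300) = ((26 - 5*(-2)*3) - 3308)*4157 = ((26 + 10*3) - 3308)*4157 = ((26 + 30) - 3308)*4157 = (56 - 3308)*4157 = -3252*4157 = -13518564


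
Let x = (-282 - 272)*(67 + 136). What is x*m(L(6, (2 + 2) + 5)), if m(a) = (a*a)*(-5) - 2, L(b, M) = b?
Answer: 20468084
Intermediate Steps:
m(a) = -2 - 5*a² (m(a) = a²*(-5) - 2 = -5*a² - 2 = -2 - 5*a²)
x = -112462 (x = -554*203 = -112462)
x*m(L(6, (2 + 2) + 5)) = -112462*(-2 - 5*6²) = -112462*(-2 - 5*36) = -112462*(-2 - 180) = -112462*(-182) = 20468084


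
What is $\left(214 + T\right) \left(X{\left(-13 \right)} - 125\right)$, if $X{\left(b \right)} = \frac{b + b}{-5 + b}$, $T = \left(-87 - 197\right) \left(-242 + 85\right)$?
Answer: $-5535536$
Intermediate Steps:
$T = 44588$ ($T = \left(-284\right) \left(-157\right) = 44588$)
$X{\left(b \right)} = \frac{2 b}{-5 + b}$
$\left(214 + T\right) \left(X{\left(-13 \right)} - 125\right) = \left(214 + 44588\right) \left(2 \left(-13\right) \frac{1}{-5 - 13} - 125\right) = 44802 \left(2 \left(-13\right) \frac{1}{-18} - 125\right) = 44802 \left(2 \left(-13\right) \left(- \frac{1}{18}\right) - 125\right) = 44802 \left(\frac{13}{9} - 125\right) = 44802 \left(- \frac{1112}{9}\right) = -5535536$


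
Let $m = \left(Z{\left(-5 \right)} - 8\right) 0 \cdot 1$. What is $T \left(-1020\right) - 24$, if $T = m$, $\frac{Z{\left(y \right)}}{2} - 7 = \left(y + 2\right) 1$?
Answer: $-24$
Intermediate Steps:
$Z{\left(y \right)} = 18 + 2 y$ ($Z{\left(y \right)} = 14 + 2 \left(y + 2\right) 1 = 14 + 2 \left(2 + y\right) 1 = 14 + 2 \left(2 + y\right) = 14 + \left(4 + 2 y\right) = 18 + 2 y$)
$m = 0$ ($m = \left(\left(18 + 2 \left(-5\right)\right) - 8\right) 0 \cdot 1 = \left(\left(18 - 10\right) - 8\right) 0 = \left(8 - 8\right) 0 = 0 \cdot 0 = 0$)
$T = 0$
$T \left(-1020\right) - 24 = 0 \left(-1020\right) - 24 = 0 - 24 = -24$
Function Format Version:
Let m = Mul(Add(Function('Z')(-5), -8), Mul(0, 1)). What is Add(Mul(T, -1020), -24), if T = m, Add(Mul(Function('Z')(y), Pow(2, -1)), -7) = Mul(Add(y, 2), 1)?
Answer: -24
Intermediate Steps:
Function('Z')(y) = Add(18, Mul(2, y)) (Function('Z')(y) = Add(14, Mul(2, Mul(Add(y, 2), 1))) = Add(14, Mul(2, Mul(Add(2, y), 1))) = Add(14, Mul(2, Add(2, y))) = Add(14, Add(4, Mul(2, y))) = Add(18, Mul(2, y)))
m = 0 (m = Mul(Add(Add(18, Mul(2, -5)), -8), Mul(0, 1)) = Mul(Add(Add(18, -10), -8), 0) = Mul(Add(8, -8), 0) = Mul(0, 0) = 0)
T = 0
Add(Mul(T, -1020), -24) = Add(Mul(0, -1020), -24) = Add(0, -24) = -24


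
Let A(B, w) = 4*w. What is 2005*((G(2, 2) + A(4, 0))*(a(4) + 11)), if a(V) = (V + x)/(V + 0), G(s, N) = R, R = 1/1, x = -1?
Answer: 94235/4 ≈ 23559.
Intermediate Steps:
R = 1
G(s, N) = 1
a(V) = (-1 + V)/V (a(V) = (V - 1)/(V + 0) = (-1 + V)/V)
2005*((G(2, 2) + A(4, 0))*(a(4) + 11)) = 2005*((1 + 4*0)*((-1 + 4)/4 + 11)) = 2005*((1 + 0)*((¼)*3 + 11)) = 2005*(1*(¾ + 11)) = 2005*(1*(47/4)) = 2005*(47/4) = 94235/4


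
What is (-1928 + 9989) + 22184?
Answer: 30245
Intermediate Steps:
(-1928 + 9989) + 22184 = 8061 + 22184 = 30245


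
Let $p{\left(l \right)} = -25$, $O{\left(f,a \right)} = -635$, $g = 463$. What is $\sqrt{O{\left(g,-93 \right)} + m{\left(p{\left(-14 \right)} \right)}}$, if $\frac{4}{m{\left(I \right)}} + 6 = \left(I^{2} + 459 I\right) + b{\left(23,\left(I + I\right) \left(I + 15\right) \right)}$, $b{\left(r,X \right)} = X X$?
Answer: $\frac{i \sqrt{2269722220674}}{59786} \approx 25.199 i$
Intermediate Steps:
$b{\left(r,X \right)} = X^{2}$
$m{\left(I \right)} = \frac{4}{-6 + I^{2} + 459 I + 4 I^{2} \left(15 + I\right)^{2}}$ ($m{\left(I \right)} = \frac{4}{-6 + \left(\left(I^{2} + 459 I\right) + \left(\left(I + I\right) \left(I + 15\right)\right)^{2}\right)} = \frac{4}{-6 + \left(\left(I^{2} + 459 I\right) + \left(2 I \left(15 + I\right)\right)^{2}\right)} = \frac{4}{-6 + \left(\left(I^{2} + 459 I\right) + 4 I^{2} \left(15 + I\right)^{2}\right)} = \frac{4}{-6 + \left(I^{2} + 459 I + 4 I^{2} \left(15 + I\right)^{2}\right)} = \frac{4}{-6 + I^{2} + 459 I + 4 I^{2} \left(15 + I\right)^{2}}$)
$\sqrt{O{\left(g,-93 \right)} + m{\left(p{\left(-14 \right)} \right)}} = \sqrt{-635 + \frac{4}{-6 + \left(-25\right)^{2} + 459 \left(-25\right) + 4 \left(-25\right)^{2} \left(15 - 25\right)^{2}}} = \sqrt{-635 + \frac{4}{-6 + 625 - 11475 + 4 \cdot 625 \left(-10\right)^{2}}} = \sqrt{-635 + \frac{4}{-6 + 625 - 11475 + 4 \cdot 625 \cdot 100}} = \sqrt{-635 + \frac{4}{-6 + 625 - 11475 + 250000}} = \sqrt{-635 + \frac{4}{239144}} = \sqrt{-635 + 4 \cdot \frac{1}{239144}} = \sqrt{-635 + \frac{1}{59786}} = \sqrt{- \frac{37964109}{59786}} = \frac{i \sqrt{2269722220674}}{59786}$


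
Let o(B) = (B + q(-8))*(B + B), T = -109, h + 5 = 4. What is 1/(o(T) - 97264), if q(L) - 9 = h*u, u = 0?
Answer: -1/75464 ≈ -1.3251e-5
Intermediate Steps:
h = -1 (h = -5 + 4 = -1)
q(L) = 9 (q(L) = 9 - 1*0 = 9 + 0 = 9)
o(B) = 2*B*(9 + B) (o(B) = (B + 9)*(B + B) = (9 + B)*(2*B) = 2*B*(9 + B))
1/(o(T) - 97264) = 1/(2*(-109)*(9 - 109) - 97264) = 1/(2*(-109)*(-100) - 97264) = 1/(21800 - 97264) = 1/(-75464) = -1/75464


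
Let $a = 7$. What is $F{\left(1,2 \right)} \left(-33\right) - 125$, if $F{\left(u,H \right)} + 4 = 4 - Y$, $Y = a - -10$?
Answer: $436$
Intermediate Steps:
$Y = 17$ ($Y = 7 - -10 = 7 + 10 = 17$)
$F{\left(u,H \right)} = -17$ ($F{\left(u,H \right)} = -4 + \left(4 - 17\right) = -4 - 13 = -17$)
$F{\left(1,2 \right)} \left(-33\right) - 125 = \left(-17\right) \left(-33\right) - 125 = 561 - 125 = 436$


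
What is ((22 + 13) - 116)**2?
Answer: 6561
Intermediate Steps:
((22 + 13) - 116)**2 = (35 - 116)**2 = (-81)**2 = 6561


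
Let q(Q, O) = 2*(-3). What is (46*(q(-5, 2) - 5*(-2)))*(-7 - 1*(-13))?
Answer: 1104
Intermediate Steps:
q(Q, O) = -6
(46*(q(-5, 2) - 5*(-2)))*(-7 - 1*(-13)) = (46*(-6 - 5*(-2)))*(-7 - 1*(-13)) = (46*(-6 + 10))*(-7 + 13) = (46*4)*6 = 184*6 = 1104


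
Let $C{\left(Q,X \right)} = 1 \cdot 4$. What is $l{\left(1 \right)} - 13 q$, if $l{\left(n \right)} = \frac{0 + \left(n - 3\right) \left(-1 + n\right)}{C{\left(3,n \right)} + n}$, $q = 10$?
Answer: $-130$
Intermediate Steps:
$C{\left(Q,X \right)} = 4$
$l{\left(n \right)} = \frac{\left(-1 + n\right) \left(-3 + n\right)}{4 + n}$ ($l{\left(n \right)} = \frac{0 + \left(n - 3\right) \left(-1 + n\right)}{4 + n} = \frac{0 + \left(-3 + n\right) \left(-1 + n\right)}{4 + n} = \frac{0 + \left(-1 + n\right) \left(-3 + n\right)}{4 + n} = \frac{\left(-1 + n\right) \left(-3 + n\right)}{4 + n}$)
$l{\left(1 \right)} - 13 q = \frac{3 + 1^{2} - 4}{4 + 1} - 130 = \frac{3 + 1 - 4}{5} - 130 = \frac{1}{5} \cdot 0 - 130 = 0 - 130 = -130$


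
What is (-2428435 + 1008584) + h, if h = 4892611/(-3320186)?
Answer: -4714174304897/3320186 ≈ -1.4199e+6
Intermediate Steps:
h = -4892611/3320186 (h = 4892611*(-1/3320186) = -4892611/3320186 ≈ -1.4736)
(-2428435 + 1008584) + h = (-2428435 + 1008584) - 4892611/3320186 = -1419851 - 4892611/3320186 = -4714174304897/3320186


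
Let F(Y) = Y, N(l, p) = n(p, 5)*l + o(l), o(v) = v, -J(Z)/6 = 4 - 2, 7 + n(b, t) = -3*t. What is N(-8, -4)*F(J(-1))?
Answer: -2016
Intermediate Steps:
n(b, t) = -7 - 3*t
J(Z) = -12 (J(Z) = -6*(4 - 2) = -6*2 = -12)
N(l, p) = -21*l (N(l, p) = (-7 - 3*5)*l + l = (-7 - 15)*l + l = -22*l + l = -21*l)
N(-8, -4)*F(J(-1)) = -21*(-8)*(-12) = 168*(-12) = -2016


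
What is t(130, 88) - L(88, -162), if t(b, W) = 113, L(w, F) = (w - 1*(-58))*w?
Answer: -12735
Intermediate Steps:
L(w, F) = w*(58 + w) (L(w, F) = (w + 58)*w = (58 + w)*w = w*(58 + w))
t(130, 88) - L(88, -162) = 113 - 88*(58 + 88) = 113 - 88*146 = 113 - 1*12848 = 113 - 12848 = -12735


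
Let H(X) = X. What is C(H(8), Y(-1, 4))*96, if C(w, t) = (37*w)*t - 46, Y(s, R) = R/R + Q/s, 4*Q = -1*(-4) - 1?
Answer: 2688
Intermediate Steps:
Q = ¾ (Q = (-1*(-4) - 1)/4 = (4 - 1)/4 = (¼)*3 = ¾ ≈ 0.75000)
Y(s, R) = 1 + 3/(4*s) (Y(s, R) = R/R + 3/(4*s) = 1 + 3/(4*s))
C(w, t) = -46 + 37*t*w (C(w, t) = 37*t*w - 46 = -46 + 37*t*w)
C(H(8), Y(-1, 4))*96 = (-46 + 37*((¾ - 1)/(-1))*8)*96 = (-46 + 37*(-1*(-¼))*8)*96 = (-46 + 37*(¼)*8)*96 = (-46 + 74)*96 = 28*96 = 2688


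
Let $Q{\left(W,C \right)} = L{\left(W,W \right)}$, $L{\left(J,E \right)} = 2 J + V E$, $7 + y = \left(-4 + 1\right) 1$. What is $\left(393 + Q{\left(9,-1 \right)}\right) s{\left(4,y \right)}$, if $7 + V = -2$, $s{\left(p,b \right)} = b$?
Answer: $-3300$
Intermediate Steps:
$y = -10$ ($y = -7 + \left(-4 + 1\right) 1 = -7 - 3 = -10$)
$V = -9$ ($V = -7 - 2 = -9$)
$L{\left(J,E \right)} = - 9 E + 2 J$ ($L{\left(J,E \right)} = 2 J - 9 E = - 9 E + 2 J$)
$Q{\left(W,C \right)} = - 7 W$ ($Q{\left(W,C \right)} = - 9 W + 2 W = - 7 W$)
$\left(393 + Q{\left(9,-1 \right)}\right) s{\left(4,y \right)} = \left(393 - 63\right) \left(-10\right) = 330 \left(-10\right) = -3300$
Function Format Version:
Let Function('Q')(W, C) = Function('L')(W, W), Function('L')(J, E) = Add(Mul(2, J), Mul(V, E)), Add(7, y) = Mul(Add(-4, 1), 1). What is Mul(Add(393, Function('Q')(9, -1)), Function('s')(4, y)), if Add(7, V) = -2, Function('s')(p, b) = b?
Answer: -3300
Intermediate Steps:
y = -10 (y = Add(-7, Mul(Add(-4, 1), 1)) = Add(-7, Mul(-3, 1)) = Add(-7, -3) = -10)
V = -9 (V = Add(-7, -2) = -9)
Function('L')(J, E) = Add(Mul(-9, E), Mul(2, J)) (Function('L')(J, E) = Add(Mul(2, J), Mul(-9, E)) = Add(Mul(-9, E), Mul(2, J)))
Function('Q')(W, C) = Mul(-7, W) (Function('Q')(W, C) = Add(Mul(-9, W), Mul(2, W)) = Mul(-7, W))
Mul(Add(393, Function('Q')(9, -1)), Function('s')(4, y)) = Mul(Add(393, Mul(-7, 9)), -10) = Mul(Add(393, -63), -10) = Mul(330, -10) = -3300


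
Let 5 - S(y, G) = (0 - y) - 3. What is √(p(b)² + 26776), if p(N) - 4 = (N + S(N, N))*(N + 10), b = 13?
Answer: 2*√161143 ≈ 802.85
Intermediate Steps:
S(y, G) = 8 + y (S(y, G) = 5 - ((0 - y) - 3) = 5 - (-y - 3) = 5 - (-3 - y) = 5 + (3 + y) = 8 + y)
p(N) = 4 + (8 + 2*N)*(10 + N) (p(N) = 4 + (N + (8 + N))*(N + 10) = 4 + (8 + 2*N)*(10 + N))
√(p(b)² + 26776) = √((84 + 2*13² + 28*13)² + 26776) = √((84 + 2*169 + 364)² + 26776) = √((84 + 338 + 364)² + 26776) = √(786² + 26776) = √(617796 + 26776) = √644572 = 2*√161143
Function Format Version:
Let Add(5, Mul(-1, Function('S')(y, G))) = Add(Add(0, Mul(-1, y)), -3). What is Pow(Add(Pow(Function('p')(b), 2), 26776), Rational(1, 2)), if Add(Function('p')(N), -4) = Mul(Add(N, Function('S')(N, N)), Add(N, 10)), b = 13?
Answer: Mul(2, Pow(161143, Rational(1, 2))) ≈ 802.85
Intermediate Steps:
Function('S')(y, G) = Add(8, y) (Function('S')(y, G) = Add(5, Mul(-1, Add(Add(0, Mul(-1, y)), -3))) = Add(5, Mul(-1, Add(Mul(-1, y), -3))) = Add(5, Mul(-1, Add(-3, Mul(-1, y)))) = Add(5, Add(3, y)) = Add(8, y))
Function('p')(N) = Add(4, Mul(Add(8, Mul(2, N)), Add(10, N))) (Function('p')(N) = Add(4, Mul(Add(N, Add(8, N)), Add(N, 10))) = Add(4, Mul(Add(8, Mul(2, N)), Add(10, N))))
Pow(Add(Pow(Function('p')(b), 2), 26776), Rational(1, 2)) = Pow(Add(Pow(Add(84, Mul(2, Pow(13, 2)), Mul(28, 13)), 2), 26776), Rational(1, 2)) = Pow(Add(Pow(Add(84, Mul(2, 169), 364), 2), 26776), Rational(1, 2)) = Pow(Add(Pow(Add(84, 338, 364), 2), 26776), Rational(1, 2)) = Pow(Add(Pow(786, 2), 26776), Rational(1, 2)) = Pow(Add(617796, 26776), Rational(1, 2)) = Pow(644572, Rational(1, 2)) = Mul(2, Pow(161143, Rational(1, 2)))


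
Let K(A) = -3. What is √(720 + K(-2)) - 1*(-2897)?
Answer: 2897 + √717 ≈ 2923.8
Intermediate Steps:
√(720 + K(-2)) - 1*(-2897) = √(720 - 3) - 1*(-2897) = √717 + 2897 = 2897 + √717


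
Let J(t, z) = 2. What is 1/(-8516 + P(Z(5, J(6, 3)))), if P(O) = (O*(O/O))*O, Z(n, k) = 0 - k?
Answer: -1/8512 ≈ -0.00011748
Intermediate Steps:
Z(n, k) = -k
P(O) = O² (P(O) = (O*1)*O = O*O = O²)
1/(-8516 + P(Z(5, J(6, 3)))) = 1/(-8516 + (-1*2)²) = 1/(-8516 + (-2)²) = 1/(-8516 + 4) = 1/(-8512) = -1/8512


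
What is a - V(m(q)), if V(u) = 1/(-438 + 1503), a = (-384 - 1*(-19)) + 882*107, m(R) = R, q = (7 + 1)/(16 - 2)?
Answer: 100119584/1065 ≈ 94009.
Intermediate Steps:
q = 4/7 (q = 8/14 = 8*(1/14) = 4/7 ≈ 0.57143)
a = 94009 (a = (-384 + 19) + 94374 = -365 + 94374 = 94009)
V(u) = 1/1065
a - V(m(q)) = 94009 - 1*1/1065 = 94009 - 1/1065 = 100119584/1065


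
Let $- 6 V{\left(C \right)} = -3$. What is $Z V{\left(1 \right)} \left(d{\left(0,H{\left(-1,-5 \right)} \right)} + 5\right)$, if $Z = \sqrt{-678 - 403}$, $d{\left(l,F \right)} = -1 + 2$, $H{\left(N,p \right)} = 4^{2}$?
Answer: $3 i \sqrt{1081} \approx 98.636 i$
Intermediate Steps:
$V{\left(C \right)} = \frac{1}{2}$ ($V{\left(C \right)} = \left(- \frac{1}{6}\right) \left(-3\right) = \frac{1}{2}$)
$H{\left(N,p \right)} = 16$
$d{\left(l,F \right)} = 1$
$Z = i \sqrt{1081}$ ($Z = \sqrt{-1081} = i \sqrt{1081} \approx 32.879 i$)
$Z V{\left(1 \right)} \left(d{\left(0,H{\left(-1,-5 \right)} \right)} + 5\right) = i \sqrt{1081} \frac{1 + 5}{2} = i \sqrt{1081} \cdot \frac{1}{2} \cdot 6 = i \sqrt{1081} \cdot 3 = 3 i \sqrt{1081}$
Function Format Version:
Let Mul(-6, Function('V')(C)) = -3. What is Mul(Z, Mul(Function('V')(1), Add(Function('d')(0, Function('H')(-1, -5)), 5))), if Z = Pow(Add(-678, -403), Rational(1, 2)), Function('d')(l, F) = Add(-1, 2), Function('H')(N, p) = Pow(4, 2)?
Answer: Mul(3, I, Pow(1081, Rational(1, 2))) ≈ Mul(98.636, I)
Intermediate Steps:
Function('V')(C) = Rational(1, 2) (Function('V')(C) = Mul(Rational(-1, 6), -3) = Rational(1, 2))
Function('H')(N, p) = 16
Function('d')(l, F) = 1
Z = Mul(I, Pow(1081, Rational(1, 2))) (Z = Pow(-1081, Rational(1, 2)) = Mul(I, Pow(1081, Rational(1, 2))) ≈ Mul(32.879, I))
Mul(Z, Mul(Function('V')(1), Add(Function('d')(0, Function('H')(-1, -5)), 5))) = Mul(Mul(I, Pow(1081, Rational(1, 2))), Mul(Rational(1, 2), Add(1, 5))) = Mul(Mul(I, Pow(1081, Rational(1, 2))), Mul(Rational(1, 2), 6)) = Mul(Mul(I, Pow(1081, Rational(1, 2))), 3) = Mul(3, I, Pow(1081, Rational(1, 2)))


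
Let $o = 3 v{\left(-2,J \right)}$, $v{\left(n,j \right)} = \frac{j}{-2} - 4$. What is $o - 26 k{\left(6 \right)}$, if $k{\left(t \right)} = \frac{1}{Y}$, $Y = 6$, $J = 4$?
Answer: $- \frac{67}{3} \approx -22.333$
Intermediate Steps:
$v{\left(n,j \right)} = -4 - \frac{j}{2}$ ($v{\left(n,j \right)} = - \frac{j}{2} - 4 = -4 - \frac{j}{2}$)
$k{\left(t \right)} = \frac{1}{6}$
$o = -18$ ($o = 3 \left(-4 - 2\right) = 3 \left(-6\right) = -18$)
$o - 26 k{\left(6 \right)} = -18 - \frac{13}{3} = - \frac{67}{3}$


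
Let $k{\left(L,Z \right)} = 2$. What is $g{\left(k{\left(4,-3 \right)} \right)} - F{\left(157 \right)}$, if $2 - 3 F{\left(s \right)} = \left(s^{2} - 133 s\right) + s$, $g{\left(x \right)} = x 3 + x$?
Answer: $\frac{3947}{3} \approx 1315.7$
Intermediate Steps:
$g{\left(x \right)} = 4 x$ ($g{\left(x \right)} = 3 x + x = 4 x$)
$F{\left(s \right)} = \frac{2}{3} + 44 s - \frac{s^{2}}{3}$ ($F{\left(s \right)} = \frac{2}{3} - \frac{\left(s^{2} - 133 s\right) + s}{3} = \frac{2}{3} - \frac{s^{2} - 132 s}{3} = \frac{2}{3} - \left(- 44 s + \frac{s^{2}}{3}\right) = \frac{2}{3} + 44 s - \frac{s^{2}}{3}$)
$g{\left(k{\left(4,-3 \right)} \right)} - F{\left(157 \right)} = 4 \cdot 2 - \left(\frac{2}{3} + 44 \cdot 157 - \frac{157^{2}}{3}\right) = 8 - \left(\frac{2}{3} + 6908 - \frac{24649}{3}\right) = 8 - - \frac{3923}{3} = 8 + \frac{3923}{3} = \frac{3947}{3}$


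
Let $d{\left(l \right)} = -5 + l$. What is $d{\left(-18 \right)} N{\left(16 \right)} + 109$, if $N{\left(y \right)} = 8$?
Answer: $-75$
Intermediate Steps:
$d{\left(-18 \right)} N{\left(16 \right)} + 109 = \left(-5 - 18\right) 8 + 109 = \left(-23\right) 8 + 109 = -184 + 109 = -75$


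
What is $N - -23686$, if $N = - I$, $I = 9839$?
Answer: $13847$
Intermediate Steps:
$N = -9839$ ($N = \left(-1\right) 9839 = -9839$)
$N - -23686 = -9839 - -23686 = -9839 + 23686 = 13847$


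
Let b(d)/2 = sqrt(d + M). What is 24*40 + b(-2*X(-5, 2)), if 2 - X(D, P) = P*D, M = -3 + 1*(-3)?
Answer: 960 + 2*I*sqrt(30) ≈ 960.0 + 10.954*I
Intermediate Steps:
M = -6 (M = -3 - 3 = -6)
X(D, P) = 2 - D*P (X(D, P) = 2 - P*D = 2 - D*P)
b(d) = 2*sqrt(-6 + d) (b(d) = 2*sqrt(d - 6) = 2*sqrt(-6 + d))
24*40 + b(-2*X(-5, 2)) = 24*40 + 2*sqrt(-6 - 2*(2 - 1*(-5)*2)) = 960 + 2*sqrt(-6 - 2*(2 + 10)) = 960 + 2*sqrt(-6 - 2*12) = 960 + 2*sqrt(-6 - 24) = 960 + 2*sqrt(-30) = 960 + 2*(I*sqrt(30)) = 960 + 2*I*sqrt(30)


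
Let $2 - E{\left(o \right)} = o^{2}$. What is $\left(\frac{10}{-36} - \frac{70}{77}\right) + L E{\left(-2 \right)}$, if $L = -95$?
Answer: $\frac{37385}{198} \approx 188.81$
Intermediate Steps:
$E{\left(o \right)} = 2 - o^{2}$
$\left(\frac{10}{-36} - \frac{70}{77}\right) + L E{\left(-2 \right)} = \left(\frac{10}{-36} - \frac{70}{77}\right) - 95 \left(2 - \left(-2\right)^{2}\right) = \left(10 \left(- \frac{1}{36}\right) - \frac{10}{11}\right) - 95 \left(2 - 4\right) = \left(- \frac{5}{18} - \frac{10}{11}\right) - 95 \left(2 - 4\right) = - \frac{235}{198} - -190 = - \frac{235}{198} + 190 = \frac{37385}{198}$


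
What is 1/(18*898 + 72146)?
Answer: 1/88310 ≈ 1.1324e-5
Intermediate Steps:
1/(18*898 + 72146) = 1/(16164 + 72146) = 1/88310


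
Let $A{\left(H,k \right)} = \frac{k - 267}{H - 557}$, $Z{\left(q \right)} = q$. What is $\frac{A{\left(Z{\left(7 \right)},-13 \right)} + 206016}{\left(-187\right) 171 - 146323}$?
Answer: $- \frac{2832727}{2451625} \approx -1.1554$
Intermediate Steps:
$A{\left(H,k \right)} = \frac{-267 + k}{-557 + H}$
$\frac{A{\left(Z{\left(7 \right)},-13 \right)} + 206016}{\left(-187\right) 171 - 146323} = \frac{\frac{-267 - 13}{-557 + 7} + 206016}{\left(-187\right) 171 - 146323} = \frac{\frac{1}{-550} \left(-280\right) + 206016}{-31977 - 146323} = \frac{\left(- \frac{1}{550}\right) \left(-280\right) + 206016}{-178300} = \left(\frac{28}{55} + 206016\right) \left(- \frac{1}{178300}\right) = \frac{11330908}{55} \left(- \frac{1}{178300}\right) = - \frac{2832727}{2451625}$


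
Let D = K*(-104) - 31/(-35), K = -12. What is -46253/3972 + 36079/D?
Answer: 2993937697/173620092 ≈ 17.244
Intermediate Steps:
D = 43711/35 (D = -12*(-104) - 31/(-35) = 1248 - 31*(-1/35) = 1248 + 31/35 = 43711/35 ≈ 1248.9)
-46253/3972 + 36079/D = -46253/3972 + 36079/(43711/35) = -46253*1/3972 + 36079*(35/43711) = -46253/3972 + 1262765/43711 = 2993937697/173620092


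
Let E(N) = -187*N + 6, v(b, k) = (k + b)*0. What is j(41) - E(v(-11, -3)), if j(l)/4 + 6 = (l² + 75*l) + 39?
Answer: 19150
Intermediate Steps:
j(l) = 132 + 4*l² + 300*l (j(l) = -24 + 4*((l² + 75*l) + 39) = -24 + 4*(39 + l² + 75*l) = -24 + (156 + 4*l² + 300*l) = 132 + 4*l² + 300*l)
v(b, k) = 0 (v(b, k) = (b + k)*0 = 0)
E(N) = 6 - 187*N
j(41) - E(v(-11, -3)) = (132 + 4*41² + 300*41) - (6 - 187*0) = (132 + 4*1681 + 12300) - (6 + 0) = (132 + 6724 + 12300) - 1*6 = 19156 - 6 = 19150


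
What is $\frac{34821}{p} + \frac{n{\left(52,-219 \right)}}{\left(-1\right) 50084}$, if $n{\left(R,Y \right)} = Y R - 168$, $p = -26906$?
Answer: $- \frac{358262307}{336890026} \approx -1.0634$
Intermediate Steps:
$n{\left(R,Y \right)} = -168 + R Y$ ($n{\left(R,Y \right)} = R Y - 168 = -168 + R Y$)
$\frac{34821}{p} + \frac{n{\left(52,-219 \right)}}{\left(-1\right) 50084} = \frac{34821}{-26906} + \frac{-168 + 52 \left(-219\right)}{\left(-1\right) 50084} = 34821 \left(- \frac{1}{26906}\right) + \frac{-168 - 11388}{-50084} = - \frac{34821}{26906} - - \frac{2889}{12521} = - \frac{34821}{26906} + \frac{2889}{12521} = - \frac{358262307}{336890026}$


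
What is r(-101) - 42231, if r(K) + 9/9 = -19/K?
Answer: -4265413/101 ≈ -42232.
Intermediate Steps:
r(K) = -1 - 19/K
r(-101) - 42231 = (-19 - 1*(-101))/(-101) - 42231 = -(-19 + 101)/101 - 42231 = -1/101*82 - 42231 = -82/101 - 42231 = -4265413/101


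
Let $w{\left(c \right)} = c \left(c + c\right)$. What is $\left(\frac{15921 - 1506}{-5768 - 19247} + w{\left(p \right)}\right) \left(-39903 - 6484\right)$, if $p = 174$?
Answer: $- \frac{14052420863151}{5003} \approx -2.8088 \cdot 10^{9}$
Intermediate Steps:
$w{\left(c \right)} = 2 c^{2}$ ($w{\left(c \right)} = c 2 c = 2 c^{2}$)
$\left(\frac{15921 - 1506}{-5768 - 19247} + w{\left(p \right)}\right) \left(-39903 - 6484\right) = \left(\frac{15921 - 1506}{-5768 - 19247} + 2 \cdot 174^{2}\right) \left(-39903 - 6484\right) = \left(\frac{14415}{-25015} + 2 \cdot 30276\right) \left(-46387\right) = \left(14415 \left(- \frac{1}{25015}\right) + 60552\right) \left(-46387\right) = \left(- \frac{2883}{5003} + 60552\right) \left(-46387\right) = \frac{302938773}{5003} \left(-46387\right) = - \frac{14052420863151}{5003}$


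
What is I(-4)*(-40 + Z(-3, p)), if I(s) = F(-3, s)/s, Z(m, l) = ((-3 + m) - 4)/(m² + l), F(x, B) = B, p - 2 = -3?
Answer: -165/4 ≈ -41.250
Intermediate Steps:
p = -1 (p = 2 - 3 = -1)
Z(m, l) = (-7 + m)/(l + m²)
I(s) = 1 (I(s) = s/s = 1)
I(-4)*(-40 + Z(-3, p)) = 1*(-40 + (-7 - 3)/(-1 + (-3)²)) = 1*(-40 - 10/(-1 + 9)) = 1*(-40 - 10/8) = 1*(-40 + (⅛)*(-10)) = 1*(-40 - 5/4) = 1*(-165/4) = -165/4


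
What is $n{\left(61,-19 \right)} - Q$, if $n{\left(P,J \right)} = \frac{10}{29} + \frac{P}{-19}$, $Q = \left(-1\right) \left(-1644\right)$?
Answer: $- \frac{907423}{551} \approx -1646.9$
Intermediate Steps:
$Q = 1644$
$n{\left(P,J \right)} = \frac{10}{29} - \frac{P}{19}$ ($n{\left(P,J \right)} = 10 \cdot \frac{1}{29} + P \left(- \frac{1}{19}\right) = \frac{10}{29} - \frac{P}{19}$)
$n{\left(61,-19 \right)} - Q = \left(\frac{10}{29} - \frac{61}{19}\right) - 1644 = - \frac{1579}{551} - 1644 = - \frac{907423}{551}$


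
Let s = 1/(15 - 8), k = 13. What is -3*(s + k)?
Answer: -276/7 ≈ -39.429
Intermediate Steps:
s = 1/7 ≈ 0.14286
-3*(s + k) = -3*(1/7 + 13) = -3*92/7 = -276/7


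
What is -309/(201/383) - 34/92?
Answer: -1815793/3082 ≈ -589.16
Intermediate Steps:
-309/(201/383) - 34/92 = -309/(201*(1/383)) - 34*1/92 = -309/201/383 - 17/46 = -309*383/201 - 17/46 = -39449/67 - 17/46 = -1815793/3082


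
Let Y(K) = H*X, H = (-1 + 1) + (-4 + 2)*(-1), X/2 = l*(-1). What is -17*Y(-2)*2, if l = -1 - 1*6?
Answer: -952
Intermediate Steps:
l = -7 (l = -1 - 6 = -7)
X = 14 (X = 2*(-7*(-1)) = 2*7 = 14)
H = 2 (H = 0 - 2*(-1) = 0 + 2 = 2)
Y(K) = 28 (Y(K) = 2*14 = 28)
-17*Y(-2)*2 = -17*28*2 = -476*2 = -952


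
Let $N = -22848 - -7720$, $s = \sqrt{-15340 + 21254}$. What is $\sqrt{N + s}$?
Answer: $\sqrt{-15128 + \sqrt{5914}} \approx 122.68 i$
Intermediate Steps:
$s = \sqrt{5914} \approx 76.903$
$N = -15128$ ($N = -22848 + 7720 = -15128$)
$\sqrt{N + s} = \sqrt{-15128 + \sqrt{5914}}$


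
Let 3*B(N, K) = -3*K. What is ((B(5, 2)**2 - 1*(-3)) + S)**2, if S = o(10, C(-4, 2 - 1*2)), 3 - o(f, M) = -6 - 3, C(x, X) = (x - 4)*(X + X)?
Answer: 361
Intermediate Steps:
B(N, K) = -K (B(N, K) = (-3*K)/3 = -K)
C(x, X) = 2*X*(-4 + x) (C(x, X) = (-4 + x)*(2*X) = 2*X*(-4 + x))
o(f, M) = 12 (o(f, M) = 3 - (-6 - 3) = 3 - 1*(-9) = 3 + 9 = 12)
S = 12
((B(5, 2)**2 - 1*(-3)) + S)**2 = (((-1*2)**2 - 1*(-3)) + 12)**2 = (((-2)**2 + 3) + 12)**2 = ((4 + 3) + 12)**2 = (7 + 12)**2 = 19**2 = 361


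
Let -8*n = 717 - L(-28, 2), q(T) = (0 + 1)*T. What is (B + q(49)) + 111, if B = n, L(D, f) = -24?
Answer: 539/8 ≈ 67.375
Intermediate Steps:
q(T) = T (q(T) = 1*T = T)
n = -741/8 (n = -(717 - 1*(-24))/8 = -(717 + 24)/8 = -1/8*741 = -741/8 ≈ -92.625)
B = -741/8 ≈ -92.625
(B + q(49)) + 111 = (-741/8 + 49) + 111 = -349/8 + 111 = 539/8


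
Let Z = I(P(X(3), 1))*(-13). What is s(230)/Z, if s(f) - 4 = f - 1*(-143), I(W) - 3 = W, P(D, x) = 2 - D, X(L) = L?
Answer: -29/2 ≈ -14.500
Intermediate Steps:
I(W) = 3 + W
s(f) = 147 + f (s(f) = 4 + (f - 1*(-143)) = 4 + (f + 143) = 4 + (143 + f) = 147 + f)
Z = -26 (Z = (3 + (2 - 1*3))*(-13) = (3 + (2 - 3))*(-13) = (3 - 1)*(-13) = 2*(-13) = -26)
s(230)/Z = (147 + 230)/(-26) = 377*(-1/26) = -29/2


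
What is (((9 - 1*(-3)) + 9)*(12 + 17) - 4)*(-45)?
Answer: -27225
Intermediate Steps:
(((9 - 1*(-3)) + 9)*(12 + 17) - 4)*(-45) = (((9 + 3) + 9)*29 - 4)*(-45) = ((12 + 9)*29 - 4)*(-45) = (21*29 - 4)*(-45) = (609 - 4)*(-45) = 605*(-45) = -27225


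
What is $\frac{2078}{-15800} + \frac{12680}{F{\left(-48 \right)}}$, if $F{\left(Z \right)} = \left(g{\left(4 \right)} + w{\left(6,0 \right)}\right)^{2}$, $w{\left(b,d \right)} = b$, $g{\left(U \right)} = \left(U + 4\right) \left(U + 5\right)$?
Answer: $\frac{23462681}{12015900} \approx 1.9526$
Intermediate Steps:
$g{\left(U \right)} = \left(4 + U\right) \left(5 + U\right)$
$F{\left(Z \right)} = 6084$ ($F{\left(Z \right)} = \left(\left(20 + 4^{2} + 9 \cdot 4\right) + 6\right)^{2} = \left(\left(20 + 16 + 36\right) + 6\right)^{2} = \left(72 + 6\right)^{2} = 78^{2} = 6084$)
$\frac{2078}{-15800} + \frac{12680}{F{\left(-48 \right)}} = \frac{2078}{-15800} + \frac{12680}{6084} = 2078 \left(- \frac{1}{15800}\right) + 12680 \cdot \frac{1}{6084} = - \frac{1039}{7900} + \frac{3170}{1521} = \frac{23462681}{12015900}$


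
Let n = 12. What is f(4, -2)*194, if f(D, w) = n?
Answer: 2328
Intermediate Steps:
f(D, w) = 12
f(4, -2)*194 = 12*194 = 2328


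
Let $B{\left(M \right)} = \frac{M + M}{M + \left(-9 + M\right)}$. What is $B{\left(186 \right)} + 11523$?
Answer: $\frac{1394407}{121} \approx 11524.0$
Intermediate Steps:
$B{\left(M \right)} = \frac{2 M}{-9 + 2 M}$
$B{\left(186 \right)} + 11523 = 2 \cdot 186 \frac{1}{-9 + 2 \cdot 186} + 11523 = 2 \cdot 186 \frac{1}{-9 + 372} + 11523 = 2 \cdot 186 \cdot \frac{1}{363} + 11523 = \frac{124}{121} + 11523 = \frac{1394407}{121}$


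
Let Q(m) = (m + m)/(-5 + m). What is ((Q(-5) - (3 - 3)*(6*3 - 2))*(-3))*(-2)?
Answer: 6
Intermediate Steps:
Q(m) = 2*m/(-5 + m) (Q(m) = (2*m)/(-5 + m) = 2*m/(-5 + m))
((Q(-5) - (3 - 3)*(6*3 - 2))*(-3))*(-2) = ((2*(-5)/(-5 - 5) - (3 - 3)*(6*3 - 2))*(-3))*(-2) = ((2*(-5)/(-10) - 0*(18 - 2))*(-3))*(-2) = ((2*(-5)*(-⅒) - 0*16)*(-3))*(-2) = ((1 - 1*0)*(-3))*(-2) = ((1 + 0)*(-3))*(-2) = (1*(-3))*(-2) = -3*(-2) = 6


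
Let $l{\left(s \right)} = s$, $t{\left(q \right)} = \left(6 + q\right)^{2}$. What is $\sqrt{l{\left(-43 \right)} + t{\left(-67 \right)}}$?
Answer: $\sqrt{3678} \approx 60.646$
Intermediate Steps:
$\sqrt{l{\left(-43 \right)} + t{\left(-67 \right)}} = \sqrt{-43 + \left(6 - 67\right)^{2}} = \sqrt{-43 + \left(-61\right)^{2}} = \sqrt{-43 + 3721} = \sqrt{3678}$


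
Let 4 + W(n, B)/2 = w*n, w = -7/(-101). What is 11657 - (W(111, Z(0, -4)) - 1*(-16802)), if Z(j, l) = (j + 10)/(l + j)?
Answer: -520391/101 ≈ -5152.4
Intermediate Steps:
w = 7/101 (w = -7*(-1/101) = 7/101 ≈ 0.069307)
Z(j, l) = (10 + j)/(j + l)
W(n, B) = -8 + 14*n/101 (W(n, B) = -8 + 2*(7*n/101) = -8 + 14*n/101)
11657 - (W(111, Z(0, -4)) - 1*(-16802)) = 11657 - ((-8 + (14/101)*111) - 1*(-16802)) = 11657 - ((-8 + 1554/101) + 16802) = 11657 - (746/101 + 16802) = 11657 - 1*1697748/101 = 11657 - 1697748/101 = -520391/101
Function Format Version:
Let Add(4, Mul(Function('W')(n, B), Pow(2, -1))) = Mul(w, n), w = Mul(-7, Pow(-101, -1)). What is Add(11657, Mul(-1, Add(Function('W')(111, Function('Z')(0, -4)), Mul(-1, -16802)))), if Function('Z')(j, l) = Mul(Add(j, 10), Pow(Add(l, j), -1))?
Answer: Rational(-520391, 101) ≈ -5152.4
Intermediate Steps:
w = Rational(7, 101) (w = Mul(-7, Rational(-1, 101)) = Rational(7, 101) ≈ 0.069307)
Function('Z')(j, l) = Mul(Pow(Add(j, l), -1), Add(10, j)) (Function('Z')(j, l) = Mul(Add(10, j), Pow(Add(j, l), -1)) = Mul(Pow(Add(j, l), -1), Add(10, j)))
Function('W')(n, B) = Add(-8, Mul(Rational(14, 101), n)) (Function('W')(n, B) = Add(-8, Mul(2, Mul(Rational(7, 101), n))) = Add(-8, Mul(Rational(14, 101), n)))
Add(11657, Mul(-1, Add(Function('W')(111, Function('Z')(0, -4)), Mul(-1, -16802)))) = Add(11657, Mul(-1, Add(Add(-8, Mul(Rational(14, 101), 111)), Mul(-1, -16802)))) = Add(11657, Mul(-1, Add(Add(-8, Rational(1554, 101)), 16802))) = Add(11657, Mul(-1, Add(Rational(746, 101), 16802))) = Add(11657, Mul(-1, Rational(1697748, 101))) = Add(11657, Rational(-1697748, 101)) = Rational(-520391, 101)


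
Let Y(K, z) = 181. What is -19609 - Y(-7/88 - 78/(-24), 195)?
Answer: -19790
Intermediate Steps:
-19609 - Y(-7/88 - 78/(-24), 195) = -19609 - 1*181 = -19609 - 181 = -19790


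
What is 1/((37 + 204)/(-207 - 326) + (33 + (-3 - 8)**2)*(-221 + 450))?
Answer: 533/18796537 ≈ 2.8356e-5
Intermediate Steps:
1/((37 + 204)/(-207 - 326) + (33 + (-3 - 8)**2)*(-221 + 450)) = 1/(241/(-533) + (33 + (-11)**2)*229) = 1/(241*(-1/533) + (33 + 121)*229) = 1/(-241/533 + 154*229) = 1/(-241/533 + 35266) = 1/(18796537/533) = 533/18796537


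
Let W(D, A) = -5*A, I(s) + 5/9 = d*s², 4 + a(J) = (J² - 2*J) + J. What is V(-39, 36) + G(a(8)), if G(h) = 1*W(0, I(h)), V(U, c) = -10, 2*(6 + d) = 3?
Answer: 547495/9 ≈ 60833.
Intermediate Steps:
d = -9/2 (d = -6 + (½)*3 = -6 + 3/2 = -9/2 ≈ -4.5000)
a(J) = -4 + J² - J (a(J) = -4 + ((J² - 2*J) + J) = -4 + (J² - J) = -4 + J² - J)
I(s) = -5/9 - 9*s²/2
G(h) = 25/9 + 45*h²/2 (G(h) = 1*(-5*(-5/9 - 9*h²/2)) = 1*(25/9 + 45*h²/2) = 25/9 + 45*h²/2)
V(-39, 36) + G(a(8)) = -10 + (25/9 + 45*(-4 + 8² - 1*8)²/2) = -10 + (25/9 + 45*(-4 + 64 - 8)²/2) = -10 + (25/9 + (45/2)*52²) = -10 + (25/9 + (45/2)*2704) = -10 + (25/9 + 60840) = -10 + 547585/9 = 547495/9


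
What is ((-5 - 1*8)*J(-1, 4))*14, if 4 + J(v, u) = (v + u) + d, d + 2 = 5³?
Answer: -22204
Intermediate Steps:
d = 123 (d = -2 + 5³ = -2 + 125 = 123)
J(v, u) = 119 + u + v (J(v, u) = -4 + ((v + u) + 123) = -4 + ((u + v) + 123) = -4 + (123 + u + v) = 119 + u + v)
((-5 - 1*8)*J(-1, 4))*14 = ((-5 - 1*8)*(119 + 4 - 1))*14 = ((-5 - 8)*122)*14 = -13*122*14 = -1586*14 = -22204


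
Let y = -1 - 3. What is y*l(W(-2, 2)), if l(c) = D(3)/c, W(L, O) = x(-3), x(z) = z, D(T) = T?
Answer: 4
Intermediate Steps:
W(L, O) = -3
l(c) = 3/c
y = -4
y*l(W(-2, 2)) = -12/(-3) = -12*(-1)/3 = -4*(-1) = 4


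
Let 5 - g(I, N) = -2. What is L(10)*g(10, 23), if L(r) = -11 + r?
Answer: -7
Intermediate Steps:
g(I, N) = 7 (g(I, N) = 5 - 1*(-2) = 5 + 2 = 7)
L(10)*g(10, 23) = (-11 + 10)*7 = -1*7 = -7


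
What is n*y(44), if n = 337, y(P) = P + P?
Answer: 29656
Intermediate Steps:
y(P) = 2*P
n*y(44) = 337*(2*44) = 337*88 = 29656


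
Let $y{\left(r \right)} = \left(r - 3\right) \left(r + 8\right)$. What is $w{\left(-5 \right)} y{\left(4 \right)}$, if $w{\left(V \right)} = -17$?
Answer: $-204$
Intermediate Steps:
$y{\left(r \right)} = \left(-3 + r\right) \left(8 + r\right)$
$w{\left(-5 \right)} y{\left(4 \right)} = - 17 \left(-24 + 4^{2} + 5 \cdot 4\right) = - 17 \left(-24 + 16 + 20\right) = \left(-17\right) 12 = -204$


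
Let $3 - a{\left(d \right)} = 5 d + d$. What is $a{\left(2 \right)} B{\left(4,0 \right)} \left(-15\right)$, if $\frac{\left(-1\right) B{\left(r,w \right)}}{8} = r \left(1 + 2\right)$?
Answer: $-12960$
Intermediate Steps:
$B{\left(r,w \right)} = - 24 r$ ($B{\left(r,w \right)} = - 8 r \left(1 + 2\right) = - 8 r 3 = - 8 \cdot 3 r = - 24 r$)
$a{\left(d \right)} = 3 - 6 d$ ($a{\left(d \right)} = 3 - \left(5 d + d\right) = 3 - 6 d$)
$a{\left(2 \right)} B{\left(4,0 \right)} \left(-15\right) = \left(3 - 12\right) \left(\left(-24\right) 4\right) \left(-15\right) = \left(3 - 12\right) \left(-96\right) \left(-15\right) = \left(-9\right) \left(-96\right) \left(-15\right) = 864 \left(-15\right) = -12960$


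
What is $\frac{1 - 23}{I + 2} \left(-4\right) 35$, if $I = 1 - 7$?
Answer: $-770$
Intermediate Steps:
$I = -6$ ($I = 1 - 7 = -6$)
$\frac{1 - 23}{I + 2} \left(-4\right) 35 = \frac{1 - 23}{-6 + 2} \left(-4\right) 35 = - \frac{22}{-4} \left(-4\right) 35 = \left(-22\right) \left(- \frac{1}{4}\right) \left(-4\right) 35 = \frac{11}{2} \left(-4\right) 35 = \left(-22\right) 35 = -770$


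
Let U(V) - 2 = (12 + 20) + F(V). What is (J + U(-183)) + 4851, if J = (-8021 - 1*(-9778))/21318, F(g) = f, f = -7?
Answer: 103990961/21318 ≈ 4878.1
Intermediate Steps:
F(g) = -7
U(V) = 27 (U(V) = 2 + ((12 + 20) - 7) = 2 + (32 - 7) = 2 + 25 = 27)
J = 1757/21318 (J = (-8021 + 9778)*(1/21318) = 1757*(1/21318) = 1757/21318 ≈ 0.082419)
(J + U(-183)) + 4851 = (1757/21318 + 27) + 4851 = 577343/21318 + 4851 = 103990961/21318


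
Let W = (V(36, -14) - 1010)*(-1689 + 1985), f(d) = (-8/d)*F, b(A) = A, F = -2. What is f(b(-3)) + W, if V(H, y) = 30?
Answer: -870256/3 ≈ -2.9009e+5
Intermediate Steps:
f(d) = 16/d (f(d) = -8/d*(-2) = 16/d)
W = -290080 (W = (30 - 1010)*(-1689 + 1985) = -980*296 = -290080)
f(b(-3)) + W = 16/(-3) - 290080 = 16*(-1/3) - 290080 = -16/3 - 290080 = -870256/3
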